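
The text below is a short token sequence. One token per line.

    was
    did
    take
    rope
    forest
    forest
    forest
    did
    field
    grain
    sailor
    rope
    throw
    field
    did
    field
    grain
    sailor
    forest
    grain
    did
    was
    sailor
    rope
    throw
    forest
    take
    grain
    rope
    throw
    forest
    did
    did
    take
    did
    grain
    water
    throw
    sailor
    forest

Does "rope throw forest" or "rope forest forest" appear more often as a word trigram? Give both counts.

"rope throw forest": 2 occurrences
"rope forest forest": 1 occurrence

"rope throw forest" (2 vs 1)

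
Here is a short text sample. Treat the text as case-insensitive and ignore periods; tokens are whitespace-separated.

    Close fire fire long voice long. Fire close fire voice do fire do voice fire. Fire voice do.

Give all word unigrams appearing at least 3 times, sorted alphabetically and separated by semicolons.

Unigram counts meeting the condition (at least 3 times):
  do: 3
  fire: 7
  voice: 4

do; fire; voice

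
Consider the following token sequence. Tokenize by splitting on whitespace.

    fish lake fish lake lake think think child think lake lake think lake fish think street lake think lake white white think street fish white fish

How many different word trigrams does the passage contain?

22

26 tokens → 24 trigram windows in total.
Repeated trigrams (each contributes count−1 duplicates):
  lake lake think: 2
  lake think lake: 2
2 duplicate windows → 24 − 2 = 22 distinct.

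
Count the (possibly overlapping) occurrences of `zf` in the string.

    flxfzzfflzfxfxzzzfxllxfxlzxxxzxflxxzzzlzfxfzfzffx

Sliding a length-2 window over the 49 characters (48 positions):
  position 6–7: zf
  position 10–11: zf
  position 17–18: zf
  position 40–41: zf
  position 44–45: zf
  position 46–47: zf

6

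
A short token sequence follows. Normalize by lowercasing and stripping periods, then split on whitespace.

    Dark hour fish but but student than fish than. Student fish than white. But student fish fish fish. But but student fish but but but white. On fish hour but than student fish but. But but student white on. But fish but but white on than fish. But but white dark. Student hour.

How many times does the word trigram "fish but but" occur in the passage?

6

Scanning the 51 overlapping trigram windows for "fish but but":
  position 3–5: fish but but
  position 18–20: fish but but
  position 22–24: fish but but
  position 33–35: fish but but
  position 41–43: fish but but
  position 47–49: fish but but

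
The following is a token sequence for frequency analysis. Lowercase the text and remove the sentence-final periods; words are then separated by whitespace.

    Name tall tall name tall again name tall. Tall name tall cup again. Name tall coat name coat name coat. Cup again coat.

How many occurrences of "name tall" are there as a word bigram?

5

Scanning the 22 overlapping bigram windows for "name tall":
  position 1–2: name tall
  position 4–5: name tall
  position 7–8: name tall
  position 10–11: name tall
  position 14–15: name tall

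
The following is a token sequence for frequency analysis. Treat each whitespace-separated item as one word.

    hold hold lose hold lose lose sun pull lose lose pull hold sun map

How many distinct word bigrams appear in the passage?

14 tokens → 13 bigram windows in total.
Repeated bigrams (each contributes count−1 duplicates):
  hold lose: 2
  lose lose: 2
2 duplicate windows → 13 − 2 = 11 distinct.

11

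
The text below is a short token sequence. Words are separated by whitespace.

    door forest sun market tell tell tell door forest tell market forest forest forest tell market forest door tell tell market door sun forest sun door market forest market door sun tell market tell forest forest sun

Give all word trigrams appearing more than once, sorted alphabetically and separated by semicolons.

Trigram counts meeting the condition (more than once):
  forest tell market: 2
  market door sun: 2
  tell market forest: 2

forest tell market; market door sun; tell market forest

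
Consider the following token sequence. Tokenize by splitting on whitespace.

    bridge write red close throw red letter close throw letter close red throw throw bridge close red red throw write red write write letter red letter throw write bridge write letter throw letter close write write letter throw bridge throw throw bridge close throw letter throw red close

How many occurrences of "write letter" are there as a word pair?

3

Scanning the 47 overlapping bigram windows for "write letter":
  position 23–24: write letter
  position 30–31: write letter
  position 36–37: write letter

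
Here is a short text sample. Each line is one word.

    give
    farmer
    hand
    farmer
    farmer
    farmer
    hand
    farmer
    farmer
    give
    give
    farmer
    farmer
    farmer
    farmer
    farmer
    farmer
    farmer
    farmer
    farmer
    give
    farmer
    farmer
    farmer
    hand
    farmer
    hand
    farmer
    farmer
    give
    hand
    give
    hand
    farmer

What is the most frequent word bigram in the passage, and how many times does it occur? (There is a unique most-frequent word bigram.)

"farmer farmer", 14 times

Bigram frequencies (highest first):
  farmer farmer: 14
  hand farmer: 5
  farmer hand: 4
  give farmer: 3
  farmer give: 3
  give hand: 2
  … (2 more, each ≤ 1)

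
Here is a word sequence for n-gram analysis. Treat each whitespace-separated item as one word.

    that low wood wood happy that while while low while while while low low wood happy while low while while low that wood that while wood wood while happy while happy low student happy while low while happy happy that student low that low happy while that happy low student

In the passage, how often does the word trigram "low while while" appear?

2

Scanning the 48 overlapping trigram windows for "low while while":
  position 9–11: low while while
  position 18–20: low while while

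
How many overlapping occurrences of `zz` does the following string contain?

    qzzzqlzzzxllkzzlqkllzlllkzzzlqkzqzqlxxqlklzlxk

7

Sliding a length-2 window over the 46 characters (45 positions):
  position 2–3: zz
  position 3–4: zz
  position 7–8: zz
  position 8–9: zz
  position 14–15: zz
  position 26–27: zz
  position 27–28: zz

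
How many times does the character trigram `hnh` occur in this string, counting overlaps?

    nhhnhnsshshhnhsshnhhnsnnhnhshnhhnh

6

Sliding a length-3 window over the 34 characters (32 positions):
  position 3–5: hnh
  position 12–14: hnh
  position 17–19: hnh
  position 25–27: hnh
  position 29–31: hnh
  position 32–34: hnh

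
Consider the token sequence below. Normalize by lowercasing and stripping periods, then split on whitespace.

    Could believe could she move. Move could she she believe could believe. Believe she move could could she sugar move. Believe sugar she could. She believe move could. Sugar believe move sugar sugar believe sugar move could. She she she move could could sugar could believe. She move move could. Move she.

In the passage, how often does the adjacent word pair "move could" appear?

Scanning the 51 overlapping bigram windows for "move could":
  position 6–7: move could
  position 15–16: move could
  position 27–28: move could
  position 36–37: move could
  position 41–42: move could
  position 49–50: move could

6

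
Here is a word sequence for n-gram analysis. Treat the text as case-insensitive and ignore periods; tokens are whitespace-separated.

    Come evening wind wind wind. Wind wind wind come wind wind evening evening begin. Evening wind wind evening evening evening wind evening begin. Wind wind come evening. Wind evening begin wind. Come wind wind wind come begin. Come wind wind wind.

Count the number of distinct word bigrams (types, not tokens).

12

41 tokens → 40 bigram windows in total.
Repeated bigrams (each contributes count−1 duplicates):
  wind wind: 12
  evening wind: 4
  wind come: 4
  wind evening: 4
  come wind: 3
  evening begin: 3
  evening evening: 3
  begin wind: 2
  … (1 more repeated)
28 duplicate windows → 40 − 28 = 12 distinct.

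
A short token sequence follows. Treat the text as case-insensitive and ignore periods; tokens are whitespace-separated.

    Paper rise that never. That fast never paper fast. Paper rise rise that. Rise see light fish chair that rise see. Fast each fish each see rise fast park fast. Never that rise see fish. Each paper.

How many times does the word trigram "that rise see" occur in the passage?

Scanning the 35 overlapping trigram windows for "that rise see":
  position 13–15: that rise see
  position 19–21: that rise see
  position 32–34: that rise see

3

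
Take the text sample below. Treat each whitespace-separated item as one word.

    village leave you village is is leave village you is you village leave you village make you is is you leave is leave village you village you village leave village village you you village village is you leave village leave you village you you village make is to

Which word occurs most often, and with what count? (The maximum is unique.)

"village", 15 times

Unigram frequencies (highest first):
  village: 15
  you: 14
  leave: 8
  is: 8
  make: 2
  to: 1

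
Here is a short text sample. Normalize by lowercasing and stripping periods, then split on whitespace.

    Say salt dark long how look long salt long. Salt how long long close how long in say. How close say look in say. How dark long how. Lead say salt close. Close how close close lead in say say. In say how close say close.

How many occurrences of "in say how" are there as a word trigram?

Scanning the 44 overlapping trigram windows for "in say how":
  position 17–19: in say how
  position 23–25: in say how
  position 41–43: in say how

3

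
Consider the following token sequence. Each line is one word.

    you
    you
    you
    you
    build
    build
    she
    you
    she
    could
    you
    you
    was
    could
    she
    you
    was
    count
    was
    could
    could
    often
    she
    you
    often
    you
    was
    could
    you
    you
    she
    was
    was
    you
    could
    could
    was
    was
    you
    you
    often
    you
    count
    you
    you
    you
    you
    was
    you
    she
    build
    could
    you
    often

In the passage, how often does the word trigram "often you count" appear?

1

Scanning the 52 overlapping trigram windows for "often you count":
  position 41–43: often you count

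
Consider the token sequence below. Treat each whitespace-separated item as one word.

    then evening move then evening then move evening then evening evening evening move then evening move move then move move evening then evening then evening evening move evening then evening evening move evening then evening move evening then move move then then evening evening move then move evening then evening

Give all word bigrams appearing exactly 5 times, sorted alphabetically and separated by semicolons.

evening evening; move then

Bigram counts meeting the condition (exactly 5 times):
  evening evening: 5
  move then: 5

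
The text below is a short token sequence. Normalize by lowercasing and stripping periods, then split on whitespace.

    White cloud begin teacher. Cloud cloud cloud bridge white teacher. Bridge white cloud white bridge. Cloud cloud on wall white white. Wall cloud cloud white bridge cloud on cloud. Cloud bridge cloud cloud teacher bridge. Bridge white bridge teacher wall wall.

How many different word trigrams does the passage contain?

41 tokens → 39 trigram windows in total.
Repeated trigrams (each contributes count−1 duplicates):
  bridge cloud cloud: 2
  cloud cloud bridge: 2
  cloud white bridge: 2
  white bridge cloud: 2
4 duplicate windows → 39 − 4 = 35 distinct.

35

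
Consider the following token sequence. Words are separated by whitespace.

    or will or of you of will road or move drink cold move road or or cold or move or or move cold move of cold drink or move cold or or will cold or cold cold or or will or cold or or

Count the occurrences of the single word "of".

Scanning the 44 tokens for "of":
  position 4: of
  position 6: of
  position 25: of

3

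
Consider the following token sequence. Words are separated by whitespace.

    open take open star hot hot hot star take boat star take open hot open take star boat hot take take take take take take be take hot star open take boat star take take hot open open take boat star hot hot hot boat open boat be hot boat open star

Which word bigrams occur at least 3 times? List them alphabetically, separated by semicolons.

boat star; hot hot; open take; star take; take boat; take take

Bigram counts meeting the condition (at least 3 times):
  boat star: 3
  hot hot: 4
  open take: 4
  star take: 3
  take boat: 3
  take take: 6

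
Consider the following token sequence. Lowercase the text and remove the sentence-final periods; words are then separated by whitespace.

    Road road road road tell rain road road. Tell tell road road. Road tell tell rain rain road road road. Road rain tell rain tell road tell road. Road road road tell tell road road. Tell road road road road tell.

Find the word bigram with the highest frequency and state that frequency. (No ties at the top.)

"road road", 16 times

Bigram frequencies (highest first):
  road road: 16
  road tell: 7
  tell road: 5
  tell rain: 3
  tell tell: 3
  rain road: 2
  … (3 more, each ≤ 2)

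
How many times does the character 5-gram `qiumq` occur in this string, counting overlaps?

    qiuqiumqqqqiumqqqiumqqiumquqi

4

Sliding a length-5 window over the 29 characters (25 positions):
  position 4–8: qiumq
  position 11–15: qiumq
  position 17–21: qiumq
  position 22–26: qiumq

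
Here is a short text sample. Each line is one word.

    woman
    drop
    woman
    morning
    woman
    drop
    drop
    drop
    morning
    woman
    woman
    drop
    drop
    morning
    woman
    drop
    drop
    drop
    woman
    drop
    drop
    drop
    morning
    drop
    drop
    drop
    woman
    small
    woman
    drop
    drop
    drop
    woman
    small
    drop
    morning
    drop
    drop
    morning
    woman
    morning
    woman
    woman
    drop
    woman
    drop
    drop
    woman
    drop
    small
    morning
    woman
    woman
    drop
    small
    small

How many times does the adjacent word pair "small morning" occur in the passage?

1

Scanning the 55 overlapping bigram windows for "small morning":
  position 50–51: small morning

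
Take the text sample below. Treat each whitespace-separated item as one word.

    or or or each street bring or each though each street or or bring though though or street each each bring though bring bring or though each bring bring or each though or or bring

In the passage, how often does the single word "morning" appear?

0

Scanning the 35 tokens for "morning":
  (none found)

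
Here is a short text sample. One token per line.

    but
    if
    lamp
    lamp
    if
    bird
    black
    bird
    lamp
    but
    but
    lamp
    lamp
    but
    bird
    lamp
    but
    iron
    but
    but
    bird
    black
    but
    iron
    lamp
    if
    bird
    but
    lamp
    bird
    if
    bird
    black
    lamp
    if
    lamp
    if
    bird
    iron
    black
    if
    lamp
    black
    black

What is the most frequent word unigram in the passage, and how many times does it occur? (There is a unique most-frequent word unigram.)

Unigram frequencies (highest first):
  lamp: 11
  but: 9
  bird: 8
  if: 7
  black: 6
  iron: 3

"lamp", 11 times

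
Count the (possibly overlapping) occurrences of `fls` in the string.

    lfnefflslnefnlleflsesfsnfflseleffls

Sliding a length-3 window over the 35 characters (33 positions):
  position 6–8: fls
  position 17–19: fls
  position 26–28: fls
  position 33–35: fls

4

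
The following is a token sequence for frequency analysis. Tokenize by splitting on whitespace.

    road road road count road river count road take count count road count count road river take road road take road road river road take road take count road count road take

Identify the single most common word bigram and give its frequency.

Bigram frequencies (highest first):
  count road: 6
  road take: 5
  road road: 4
  road count: 3
  road river: 3
  take road: 3
  … (5 more, each ≤ 2)

"count road", 6 times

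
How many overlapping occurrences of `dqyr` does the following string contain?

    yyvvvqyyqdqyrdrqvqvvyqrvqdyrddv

Sliding a length-4 window over the 31 characters (28 positions):
  position 10–13: dqyr

1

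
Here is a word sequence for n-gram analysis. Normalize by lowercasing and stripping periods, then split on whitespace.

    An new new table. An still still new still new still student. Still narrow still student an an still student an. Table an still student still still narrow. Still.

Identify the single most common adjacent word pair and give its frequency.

"still student", 4 times

Bigram frequencies (highest first):
  still student: 4
  an still: 3
  table an: 2
  still still: 2
  still new: 2
  new still: 2
  … (9 more, each ≤ 2)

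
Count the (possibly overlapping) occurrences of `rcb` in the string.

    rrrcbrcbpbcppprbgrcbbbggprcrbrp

3

Sliding a length-3 window over the 31 characters (29 positions):
  position 3–5: rcb
  position 6–8: rcb
  position 18–20: rcb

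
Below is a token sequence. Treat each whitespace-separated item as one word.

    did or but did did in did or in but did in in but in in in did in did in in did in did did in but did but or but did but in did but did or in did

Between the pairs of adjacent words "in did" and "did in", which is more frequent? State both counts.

"in did": 7 occurrences
"did in": 6 occurrences

"in did" (7 vs 6)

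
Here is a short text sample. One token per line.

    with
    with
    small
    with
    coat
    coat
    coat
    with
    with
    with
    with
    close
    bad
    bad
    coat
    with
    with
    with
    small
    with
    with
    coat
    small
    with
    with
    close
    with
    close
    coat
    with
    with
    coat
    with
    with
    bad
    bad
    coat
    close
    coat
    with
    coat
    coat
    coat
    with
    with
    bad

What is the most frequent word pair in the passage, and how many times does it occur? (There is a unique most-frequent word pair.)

Bigram frequencies (highest first):
  with with: 11
  coat with: 6
  with coat: 4
  coat coat: 4
  small with: 3
  with close: 3
  … (9 more, each ≤ 2)

"with with", 11 times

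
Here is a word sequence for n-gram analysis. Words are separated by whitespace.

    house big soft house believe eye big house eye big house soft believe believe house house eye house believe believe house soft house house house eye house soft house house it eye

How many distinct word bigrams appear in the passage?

16

32 tokens → 31 bigram windows in total.
Repeated bigrams (each contributes count−1 duplicates):
  house house: 4
  house eye: 3
  house soft: 3
  soft house: 3
  believe believe: 2
  believe house: 2
  big house: 2
  eye big: 2
  … (2 more repeated)
15 duplicate windows → 31 − 15 = 16 distinct.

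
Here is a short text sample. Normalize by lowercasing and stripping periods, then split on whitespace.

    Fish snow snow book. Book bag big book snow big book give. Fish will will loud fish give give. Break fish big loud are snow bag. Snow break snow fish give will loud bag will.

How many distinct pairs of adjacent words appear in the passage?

35 tokens → 34 bigram windows in total.
Repeated bigrams (each contributes count−1 duplicates):
  big book: 2
  fish give: 2
  will loud: 2
3 duplicate windows → 34 − 3 = 31 distinct.

31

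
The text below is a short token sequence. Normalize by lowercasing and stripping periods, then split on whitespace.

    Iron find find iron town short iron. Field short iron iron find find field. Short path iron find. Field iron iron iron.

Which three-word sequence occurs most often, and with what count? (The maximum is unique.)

Trigram frequencies (highest first):
  iron find find: 2
  find find iron: 1
  find iron town: 1
  iron town short: 1
  town short iron: 1
  short iron field: 1
  … (13 more, each ≤ 1)

"iron find find", 2 times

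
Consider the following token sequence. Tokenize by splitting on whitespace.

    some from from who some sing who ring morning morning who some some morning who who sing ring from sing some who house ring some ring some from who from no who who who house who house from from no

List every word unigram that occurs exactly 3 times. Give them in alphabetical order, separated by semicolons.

Unigram counts meeting the condition (exactly 3 times):
  house: 3
  morning: 3
  sing: 3

house; morning; sing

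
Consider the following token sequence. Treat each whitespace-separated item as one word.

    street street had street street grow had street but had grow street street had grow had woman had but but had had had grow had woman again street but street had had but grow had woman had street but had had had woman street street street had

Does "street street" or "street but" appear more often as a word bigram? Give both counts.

"street street" (5 vs 3)

"street street": 5 occurrences
"street but": 3 occurrences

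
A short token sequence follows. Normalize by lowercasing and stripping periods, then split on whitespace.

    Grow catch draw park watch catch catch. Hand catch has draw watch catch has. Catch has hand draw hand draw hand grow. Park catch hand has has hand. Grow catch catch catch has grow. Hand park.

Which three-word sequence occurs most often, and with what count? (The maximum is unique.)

"hand draw hand", 2 times

Trigram frequencies (highest first):
  hand draw hand: 2
  grow catch draw: 1
  catch draw park: 1
  draw park watch: 1
  park watch catch: 1
  watch catch catch: 1
  … (27 more, each ≤ 1)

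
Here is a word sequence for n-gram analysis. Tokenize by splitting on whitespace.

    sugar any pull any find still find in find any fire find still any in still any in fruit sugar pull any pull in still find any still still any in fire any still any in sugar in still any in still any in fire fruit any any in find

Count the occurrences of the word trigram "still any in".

Scanning the 48 overlapping trigram windows for "still any in":
  position 13–15: still any in
  position 16–18: still any in
  position 29–31: still any in
  position 34–36: still any in
  position 39–41: still any in
  position 42–44: still any in

6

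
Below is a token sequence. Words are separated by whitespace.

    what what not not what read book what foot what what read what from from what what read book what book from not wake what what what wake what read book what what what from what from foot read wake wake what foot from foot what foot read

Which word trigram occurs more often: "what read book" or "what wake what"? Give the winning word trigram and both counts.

"what read book" (3 vs 1)

"what read book": 3 occurrences
"what wake what": 1 occurrence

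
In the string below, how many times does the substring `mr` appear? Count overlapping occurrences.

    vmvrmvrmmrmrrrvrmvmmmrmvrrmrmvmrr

Sliding a length-2 window over the 33 characters (32 positions):
  position 9–10: mr
  position 11–12: mr
  position 21–22: mr
  position 27–28: mr
  position 31–32: mr

5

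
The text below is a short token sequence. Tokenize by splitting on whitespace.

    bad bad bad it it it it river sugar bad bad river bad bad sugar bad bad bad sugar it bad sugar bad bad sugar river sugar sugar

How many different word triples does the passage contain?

19

28 tokens → 26 trigram windows in total.
Repeated trigrams (each contributes count−1 duplicates):
  bad bad sugar: 3
  sugar bad bad: 3
  bad bad bad: 2
  bad sugar bad: 2
  it it it: 2
7 duplicate windows → 26 − 7 = 19 distinct.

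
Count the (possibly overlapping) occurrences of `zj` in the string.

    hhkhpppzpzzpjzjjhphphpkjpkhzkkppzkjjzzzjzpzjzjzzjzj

6

Sliding a length-2 window over the 51 characters (50 positions):
  position 14–15: zj
  position 39–40: zj
  position 43–44: zj
  position 45–46: zj
  position 48–49: zj
  position 50–51: zj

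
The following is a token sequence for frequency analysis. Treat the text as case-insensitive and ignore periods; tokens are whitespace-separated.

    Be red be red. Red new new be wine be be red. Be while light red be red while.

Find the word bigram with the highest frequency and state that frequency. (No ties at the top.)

"be red", 4 times

Bigram frequencies (highest first):
  be red: 4
  red be: 3
  red red: 1
  red new: 1
  new new: 1
  new be: 1
  … (7 more, each ≤ 1)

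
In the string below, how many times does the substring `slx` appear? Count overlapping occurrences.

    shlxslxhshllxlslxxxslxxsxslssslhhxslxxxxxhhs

Sliding a length-3 window over the 44 characters (42 positions):
  position 5–7: slx
  position 15–17: slx
  position 20–22: slx
  position 35–37: slx

4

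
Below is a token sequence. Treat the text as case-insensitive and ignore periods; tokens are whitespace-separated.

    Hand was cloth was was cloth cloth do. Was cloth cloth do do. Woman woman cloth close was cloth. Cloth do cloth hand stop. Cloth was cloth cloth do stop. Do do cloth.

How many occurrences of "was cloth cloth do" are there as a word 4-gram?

4

Scanning the 30 overlapping 4-gram windows for "was cloth cloth do":
  position 5–8: was cloth cloth do
  position 9–12: was cloth cloth do
  position 18–21: was cloth cloth do
  position 26–29: was cloth cloth do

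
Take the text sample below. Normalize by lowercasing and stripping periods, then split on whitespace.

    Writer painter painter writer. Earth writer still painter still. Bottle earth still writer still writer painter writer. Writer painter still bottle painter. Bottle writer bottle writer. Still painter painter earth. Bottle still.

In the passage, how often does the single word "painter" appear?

Scanning the 32 tokens for "painter":
  position 2: painter
  position 3: painter
  position 8: painter
  position 16: painter
  position 19: painter
  position 22: painter
  position 28: painter
  position 29: painter

8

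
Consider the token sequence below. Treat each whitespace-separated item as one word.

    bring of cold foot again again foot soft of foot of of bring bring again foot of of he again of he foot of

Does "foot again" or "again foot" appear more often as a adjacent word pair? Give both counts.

"again foot" (2 vs 1)

"foot again": 1 occurrence
"again foot": 2 occurrences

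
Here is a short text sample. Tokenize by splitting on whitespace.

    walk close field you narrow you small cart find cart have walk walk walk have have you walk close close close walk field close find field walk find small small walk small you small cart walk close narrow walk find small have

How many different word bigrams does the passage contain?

42 tokens → 41 bigram windows in total.
Repeated bigrams (each contributes count−1 duplicates):
  walk close: 3
  close close: 2
  find small: 2
  small cart: 2
  walk find: 2
  walk walk: 2
  you small: 2
8 duplicate windows → 41 − 8 = 33 distinct.

33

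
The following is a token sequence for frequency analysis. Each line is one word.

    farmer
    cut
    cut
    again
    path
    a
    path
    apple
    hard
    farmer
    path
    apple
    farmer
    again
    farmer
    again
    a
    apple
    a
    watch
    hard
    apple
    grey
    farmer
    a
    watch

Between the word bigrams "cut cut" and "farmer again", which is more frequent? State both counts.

"farmer again" (2 vs 1)

"cut cut": 1 occurrence
"farmer again": 2 occurrences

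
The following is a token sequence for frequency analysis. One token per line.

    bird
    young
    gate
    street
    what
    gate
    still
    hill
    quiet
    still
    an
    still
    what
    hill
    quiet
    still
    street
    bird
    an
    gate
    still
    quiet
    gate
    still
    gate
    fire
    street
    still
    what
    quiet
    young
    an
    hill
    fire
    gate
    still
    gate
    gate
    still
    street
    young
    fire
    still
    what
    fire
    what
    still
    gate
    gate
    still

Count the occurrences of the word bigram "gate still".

6

Scanning the 49 overlapping bigram windows for "gate still":
  position 6–7: gate still
  position 20–21: gate still
  position 23–24: gate still
  position 35–36: gate still
  position 38–39: gate still
  position 49–50: gate still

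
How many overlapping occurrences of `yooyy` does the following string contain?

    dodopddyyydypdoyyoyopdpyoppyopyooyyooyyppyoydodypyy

2

Sliding a length-5 window over the 51 characters (47 positions):
  position 31–35: yooyy
  position 35–39: yooyy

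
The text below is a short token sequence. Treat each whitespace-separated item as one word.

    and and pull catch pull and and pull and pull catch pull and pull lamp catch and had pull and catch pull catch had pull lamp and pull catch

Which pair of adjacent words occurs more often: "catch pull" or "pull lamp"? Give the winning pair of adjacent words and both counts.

"catch pull": 3 occurrences
"pull lamp": 2 occurrences

"catch pull" (3 vs 2)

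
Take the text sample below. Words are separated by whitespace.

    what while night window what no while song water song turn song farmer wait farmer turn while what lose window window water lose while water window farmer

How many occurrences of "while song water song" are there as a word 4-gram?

Scanning the 24 overlapping 4-gram windows for "while song water song":
  position 7–10: while song water song

1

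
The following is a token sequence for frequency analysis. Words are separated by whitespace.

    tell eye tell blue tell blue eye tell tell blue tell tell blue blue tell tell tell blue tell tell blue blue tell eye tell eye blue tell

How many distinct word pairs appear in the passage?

28 tokens → 27 bigram windows in total.
Repeated bigrams (each contributes count−1 duplicates):
  blue tell: 6
  tell blue: 6
  tell tell: 5
  eye tell: 3
  tell eye: 3
  blue blue: 2
19 duplicate windows → 27 − 19 = 8 distinct.

8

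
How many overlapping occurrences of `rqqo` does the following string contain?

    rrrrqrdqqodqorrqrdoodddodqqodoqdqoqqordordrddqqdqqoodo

0

Sliding a length-4 window over the 54 characters (51 positions):
  (no match at any position)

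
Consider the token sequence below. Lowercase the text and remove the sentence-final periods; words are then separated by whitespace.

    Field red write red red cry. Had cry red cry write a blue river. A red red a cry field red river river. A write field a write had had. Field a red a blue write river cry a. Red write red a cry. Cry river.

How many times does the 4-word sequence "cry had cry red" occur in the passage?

Scanning the 43 overlapping 4-gram windows for "cry had cry red":
  position 6–9: cry had cry red

1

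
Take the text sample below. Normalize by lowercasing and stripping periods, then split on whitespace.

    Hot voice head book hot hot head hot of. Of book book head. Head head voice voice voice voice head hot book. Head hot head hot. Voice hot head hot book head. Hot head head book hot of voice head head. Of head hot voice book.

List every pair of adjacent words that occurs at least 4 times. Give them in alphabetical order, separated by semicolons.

head head; head hot; hot head

Bigram counts meeting the condition (at least 4 times):
  head head: 4
  head hot: 7
  hot head: 4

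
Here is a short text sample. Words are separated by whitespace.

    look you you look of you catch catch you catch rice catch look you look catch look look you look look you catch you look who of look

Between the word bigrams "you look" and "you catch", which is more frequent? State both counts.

"you look" (4 vs 3)

"you look": 4 occurrences
"you catch": 3 occurrences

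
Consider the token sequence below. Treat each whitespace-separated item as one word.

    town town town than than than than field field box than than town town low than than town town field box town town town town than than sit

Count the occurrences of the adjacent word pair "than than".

6

Scanning the 27 overlapping bigram windows for "than than":
  position 4–5: than than
  position 5–6: than than
  position 6–7: than than
  position 11–12: than than
  position 16–17: than than
  position 26–27: than than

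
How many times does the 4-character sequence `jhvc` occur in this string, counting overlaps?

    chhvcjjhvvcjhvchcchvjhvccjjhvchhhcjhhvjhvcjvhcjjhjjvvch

Sliding a length-4 window over the 55 characters (52 positions):
  position 12–15: jhvc
  position 21–24: jhvc
  position 27–30: jhvc
  position 39–42: jhvc

4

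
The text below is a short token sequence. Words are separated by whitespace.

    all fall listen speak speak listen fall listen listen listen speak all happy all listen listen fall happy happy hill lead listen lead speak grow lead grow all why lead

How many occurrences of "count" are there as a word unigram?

Scanning the 30 tokens for "count":
  (none found)

0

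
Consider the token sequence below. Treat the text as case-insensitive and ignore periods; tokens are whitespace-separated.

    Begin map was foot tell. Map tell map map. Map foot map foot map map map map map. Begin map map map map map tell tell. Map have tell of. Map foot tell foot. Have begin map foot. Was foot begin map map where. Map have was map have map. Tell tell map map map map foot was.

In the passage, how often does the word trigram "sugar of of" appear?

Scanning the 56 overlapping trigram windows for "sugar of of":
  (none found)

0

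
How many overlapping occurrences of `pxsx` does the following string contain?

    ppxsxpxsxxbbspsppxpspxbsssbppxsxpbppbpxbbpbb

3

Sliding a length-4 window over the 44 characters (41 positions):
  position 2–5: pxsx
  position 6–9: pxsx
  position 29–32: pxsx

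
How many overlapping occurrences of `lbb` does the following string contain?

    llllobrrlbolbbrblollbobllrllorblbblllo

2

Sliding a length-3 window over the 38 characters (36 positions):
  position 12–14: lbb
  position 32–34: lbb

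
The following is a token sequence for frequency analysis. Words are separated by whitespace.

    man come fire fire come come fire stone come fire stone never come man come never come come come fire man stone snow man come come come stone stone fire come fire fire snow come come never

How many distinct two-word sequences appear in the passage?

37 tokens → 36 bigram windows in total.
Repeated bigrams (each contributes count−1 duplicates):
  come come: 6
  come fire: 5
  man come: 3
  come never: 2
  fire come: 2
  fire fire: 2
  fire stone: 2
  never come: 2
16 duplicate windows → 36 − 16 = 20 distinct.

20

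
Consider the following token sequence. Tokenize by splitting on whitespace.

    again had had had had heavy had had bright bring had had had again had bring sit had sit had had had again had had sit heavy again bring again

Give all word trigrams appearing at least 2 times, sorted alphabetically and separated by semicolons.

again had had; had again had; had had again; had had had

Trigram counts meeting the condition (at least 2 times):
  again had had: 2
  had again had: 2
  had had again: 2
  had had had: 4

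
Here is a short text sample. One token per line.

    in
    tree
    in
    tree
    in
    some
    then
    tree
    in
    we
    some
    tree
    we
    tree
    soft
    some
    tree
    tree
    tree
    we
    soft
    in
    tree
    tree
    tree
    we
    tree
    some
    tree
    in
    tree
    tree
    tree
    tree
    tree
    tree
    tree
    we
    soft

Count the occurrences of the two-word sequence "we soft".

Scanning the 38 overlapping bigram windows for "we soft":
  position 20–21: we soft
  position 38–39: we soft

2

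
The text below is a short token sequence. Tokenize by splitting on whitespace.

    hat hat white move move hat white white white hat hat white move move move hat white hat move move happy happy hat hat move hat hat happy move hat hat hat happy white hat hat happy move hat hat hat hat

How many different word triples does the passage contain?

26

42 tokens → 40 trigram windows in total.
Repeated trigrams (each contributes count−1 duplicates):
  hat hat happy: 3
  hat hat hat: 3
  move hat hat: 3
  happy move hat: 2
  hat happy move: 2
  hat hat white: 2
  hat white move: 2
  move hat white: 2
  … (3 more repeated)
14 duplicate windows → 40 − 14 = 26 distinct.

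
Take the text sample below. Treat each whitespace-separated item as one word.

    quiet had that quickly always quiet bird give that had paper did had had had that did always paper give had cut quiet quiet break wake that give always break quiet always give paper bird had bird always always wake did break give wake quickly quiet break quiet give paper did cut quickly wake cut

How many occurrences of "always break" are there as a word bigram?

Scanning the 54 overlapping bigram windows for "always break":
  position 29–30: always break

1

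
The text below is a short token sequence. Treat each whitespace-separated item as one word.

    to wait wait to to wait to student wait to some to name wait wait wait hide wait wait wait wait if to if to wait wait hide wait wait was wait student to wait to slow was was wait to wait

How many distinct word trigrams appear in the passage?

33

42 tokens → 40 trigram windows in total.
Repeated trigrams (each contributes count−1 duplicates):
  wait wait wait: 3
  hide wait wait: 2
  to wait to: 2
  to wait wait: 2
  wait hide wait: 2
  wait wait hide: 2
7 duplicate windows → 40 − 7 = 33 distinct.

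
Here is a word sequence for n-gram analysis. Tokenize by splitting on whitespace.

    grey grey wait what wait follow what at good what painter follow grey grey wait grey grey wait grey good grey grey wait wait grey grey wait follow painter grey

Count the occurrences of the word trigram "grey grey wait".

Scanning the 28 overlapping trigram windows for "grey grey wait":
  position 1–3: grey grey wait
  position 13–15: grey grey wait
  position 16–18: grey grey wait
  position 21–23: grey grey wait
  position 25–27: grey grey wait

5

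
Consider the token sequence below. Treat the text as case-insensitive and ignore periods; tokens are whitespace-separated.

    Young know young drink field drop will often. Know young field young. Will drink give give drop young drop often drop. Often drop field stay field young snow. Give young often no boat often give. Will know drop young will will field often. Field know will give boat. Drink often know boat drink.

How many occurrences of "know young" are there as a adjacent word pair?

2

Scanning the 52 overlapping bigram windows for "know young":
  position 2–3: know young
  position 9–10: know young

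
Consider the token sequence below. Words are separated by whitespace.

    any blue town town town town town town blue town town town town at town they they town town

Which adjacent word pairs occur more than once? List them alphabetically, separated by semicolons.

Bigram counts meeting the condition (more than once):
  blue town: 2
  town town: 9

blue town; town town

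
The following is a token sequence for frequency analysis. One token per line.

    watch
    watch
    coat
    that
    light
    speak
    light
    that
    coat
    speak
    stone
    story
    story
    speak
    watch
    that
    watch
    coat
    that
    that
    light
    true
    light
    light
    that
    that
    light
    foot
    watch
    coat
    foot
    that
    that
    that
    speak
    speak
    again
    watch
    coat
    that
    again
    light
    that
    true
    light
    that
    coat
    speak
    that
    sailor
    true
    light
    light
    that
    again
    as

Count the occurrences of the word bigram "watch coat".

Scanning the 55 overlapping bigram windows for "watch coat":
  position 2–3: watch coat
  position 17–18: watch coat
  position 29–30: watch coat
  position 38–39: watch coat

4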